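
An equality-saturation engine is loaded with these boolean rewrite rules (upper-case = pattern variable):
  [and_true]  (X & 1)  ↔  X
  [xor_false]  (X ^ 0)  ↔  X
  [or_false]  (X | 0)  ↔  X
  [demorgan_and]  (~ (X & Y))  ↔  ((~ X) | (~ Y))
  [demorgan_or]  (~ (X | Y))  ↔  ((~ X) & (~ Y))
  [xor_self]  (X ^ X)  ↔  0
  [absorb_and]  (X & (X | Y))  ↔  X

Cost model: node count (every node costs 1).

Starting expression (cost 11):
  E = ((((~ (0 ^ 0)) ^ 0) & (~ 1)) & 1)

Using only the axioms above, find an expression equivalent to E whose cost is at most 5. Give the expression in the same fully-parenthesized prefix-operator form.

((~ 0) & (~ 1))   [cost 5]

(1) ((~ (0 ^ 0)) ^ 0)  =[xor_false →]=  (~ (0 ^ 0))    ⊢ (((~ (0 ^ 0)) & (~ 1)) & 1)
(2) (((~ (0 ^ 0)) & (~ 1)) & 1)  =[and_true →]=  ((~ (0 ^ 0)) & (~ 1))
(3) (0 ^ 0)  =[xor_false →]=  0    ⊢ cost 5, within 5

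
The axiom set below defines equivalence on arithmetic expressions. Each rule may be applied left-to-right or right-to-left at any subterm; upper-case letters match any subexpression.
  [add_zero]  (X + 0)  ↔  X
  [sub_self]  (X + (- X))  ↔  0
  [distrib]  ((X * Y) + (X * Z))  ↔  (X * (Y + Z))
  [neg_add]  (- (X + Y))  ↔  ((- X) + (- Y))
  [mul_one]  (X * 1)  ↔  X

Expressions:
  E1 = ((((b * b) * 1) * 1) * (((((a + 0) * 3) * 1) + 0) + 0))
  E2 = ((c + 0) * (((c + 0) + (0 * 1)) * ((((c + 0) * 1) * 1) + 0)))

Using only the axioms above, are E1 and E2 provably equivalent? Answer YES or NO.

NO

The axioms are sound identities: if E1 ↔* E2 then E1 and E2 evaluate identically under any assignment.
Under a=0, b=0, c=1: E1 evaluates to 0, E2 to 1. Distinct ⇒ no rewrite sequence connects them.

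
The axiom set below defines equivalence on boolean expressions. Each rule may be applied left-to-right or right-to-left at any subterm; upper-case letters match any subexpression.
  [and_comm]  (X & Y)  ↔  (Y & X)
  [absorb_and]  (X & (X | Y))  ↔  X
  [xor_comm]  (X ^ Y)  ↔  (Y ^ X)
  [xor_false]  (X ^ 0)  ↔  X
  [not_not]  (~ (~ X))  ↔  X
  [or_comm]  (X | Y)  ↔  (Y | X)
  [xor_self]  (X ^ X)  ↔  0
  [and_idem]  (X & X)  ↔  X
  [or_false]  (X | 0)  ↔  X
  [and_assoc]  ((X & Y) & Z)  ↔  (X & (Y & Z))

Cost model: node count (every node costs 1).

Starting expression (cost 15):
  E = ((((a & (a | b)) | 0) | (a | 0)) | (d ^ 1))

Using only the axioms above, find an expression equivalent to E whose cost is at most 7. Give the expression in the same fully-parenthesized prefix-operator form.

step 1: or_false (→) rewrites ((a & (a | b)) | 0) into (a & (a | b)), now (((a & (a | b)) | (a | 0)) | (d ^ 1))
step 2: or_false (→) rewrites (a | 0) into a, now (((a & (a | b)) | a) | (d ^ 1))
step 3: absorb_and (→) rewrites (a & (a | b)) into a, reaching cost 7 (bound 7)

((a | a) | (d ^ 1))   [cost 7]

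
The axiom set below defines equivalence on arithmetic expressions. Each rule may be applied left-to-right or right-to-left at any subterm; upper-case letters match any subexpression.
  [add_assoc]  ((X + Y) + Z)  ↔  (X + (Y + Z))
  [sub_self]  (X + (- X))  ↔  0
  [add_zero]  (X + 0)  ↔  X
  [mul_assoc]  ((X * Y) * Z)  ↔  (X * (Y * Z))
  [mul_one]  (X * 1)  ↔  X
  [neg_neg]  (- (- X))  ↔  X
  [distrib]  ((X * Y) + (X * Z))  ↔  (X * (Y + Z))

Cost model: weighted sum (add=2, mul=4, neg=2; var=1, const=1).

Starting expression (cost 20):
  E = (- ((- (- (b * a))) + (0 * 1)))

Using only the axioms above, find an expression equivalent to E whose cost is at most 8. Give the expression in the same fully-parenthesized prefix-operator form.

(1) (0 * 1)  =[mul_one →]=  0    ⊢ (- ((- (- (b * a))) + 0))
(2) ((- (- (b * a))) + 0)  =[add_zero →]=  (- (- (b * a)))    ⊢ (- (- (- (b * a))))
(3) (- (- (b * a)))  =[neg_neg →]=  (b * a)    ⊢ cost 8, within 8

(- (b * a))   [cost 8]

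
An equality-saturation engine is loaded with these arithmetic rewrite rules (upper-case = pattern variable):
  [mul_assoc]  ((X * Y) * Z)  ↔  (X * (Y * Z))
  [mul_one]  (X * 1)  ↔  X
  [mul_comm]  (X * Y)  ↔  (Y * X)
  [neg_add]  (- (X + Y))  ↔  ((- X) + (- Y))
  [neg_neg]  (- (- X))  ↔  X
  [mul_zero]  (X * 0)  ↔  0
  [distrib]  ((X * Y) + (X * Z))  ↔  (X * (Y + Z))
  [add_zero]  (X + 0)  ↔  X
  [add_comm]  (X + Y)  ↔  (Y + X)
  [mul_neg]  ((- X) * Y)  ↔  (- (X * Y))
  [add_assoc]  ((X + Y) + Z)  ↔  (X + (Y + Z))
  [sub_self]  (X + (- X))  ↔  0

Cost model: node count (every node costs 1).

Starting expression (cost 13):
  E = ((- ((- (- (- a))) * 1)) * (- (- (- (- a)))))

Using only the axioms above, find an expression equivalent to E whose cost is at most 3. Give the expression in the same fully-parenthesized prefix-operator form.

step 1: mul_one (→) rewrites ((- (- (- a))) * 1) into (- (- (- a))), now ((- (- (- (- a)))) * (- (- (- (- a)))))
step 2: neg_neg (→) rewrites (- (- a)) into a, now ((- (- a)) * (- (- (- (- a)))))
step 3: neg_neg (→) rewrites (- (- a)) into a, now ((- (- a)) * (- (- a)))
step 4: neg_neg (→) rewrites (- (- a)) into a, now (a * (- (- a)))
step 5: neg_neg (→) rewrites (- (- a)) into a, reaching cost 3 (bound 3)

(a * a)   [cost 3]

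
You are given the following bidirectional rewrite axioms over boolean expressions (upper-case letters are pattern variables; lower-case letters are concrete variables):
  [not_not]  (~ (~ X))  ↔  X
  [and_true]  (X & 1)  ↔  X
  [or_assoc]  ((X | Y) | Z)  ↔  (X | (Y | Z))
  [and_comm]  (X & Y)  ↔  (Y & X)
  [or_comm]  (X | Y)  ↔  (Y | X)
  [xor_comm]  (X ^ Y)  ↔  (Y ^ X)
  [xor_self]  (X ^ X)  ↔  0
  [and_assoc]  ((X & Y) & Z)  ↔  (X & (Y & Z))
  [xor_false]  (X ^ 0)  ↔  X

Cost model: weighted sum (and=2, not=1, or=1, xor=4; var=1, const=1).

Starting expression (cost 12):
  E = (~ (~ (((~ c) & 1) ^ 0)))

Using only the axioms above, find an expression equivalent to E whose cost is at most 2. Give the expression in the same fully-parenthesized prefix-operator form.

(~ c)   [cost 2]

step 1: and_true (→) rewrites ((~ c) & 1) into (~ c), now (~ (~ ((~ c) ^ 0)))
step 2: xor_false (→) rewrites ((~ c) ^ 0) into (~ c), now (~ (~ (~ c)))
step 3: not_not (→) rewrites (~ (~ c)) into c, reaching cost 2 (bound 2)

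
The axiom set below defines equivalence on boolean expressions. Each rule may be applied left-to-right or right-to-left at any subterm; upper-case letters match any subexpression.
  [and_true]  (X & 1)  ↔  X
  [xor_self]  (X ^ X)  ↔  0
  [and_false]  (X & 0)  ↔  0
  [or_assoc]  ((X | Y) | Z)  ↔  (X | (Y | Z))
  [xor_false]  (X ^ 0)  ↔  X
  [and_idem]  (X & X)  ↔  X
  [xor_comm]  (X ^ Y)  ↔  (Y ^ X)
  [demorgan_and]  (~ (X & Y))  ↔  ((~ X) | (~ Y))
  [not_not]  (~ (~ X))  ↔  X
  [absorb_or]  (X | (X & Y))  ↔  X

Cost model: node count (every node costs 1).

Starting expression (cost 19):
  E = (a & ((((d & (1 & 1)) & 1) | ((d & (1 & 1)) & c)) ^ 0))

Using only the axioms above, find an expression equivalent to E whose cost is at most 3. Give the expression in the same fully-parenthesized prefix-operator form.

(a & d)   [cost 3]

step 1: xor_false (→) rewrites ((((d & (1 & 1)) & 1) | ((d & (1 & 1)) & c)) ^ 0) into (((d & (1 & 1)) & 1) | ((d & (1 & 1)) & c)), now (a & (((d & (1 & 1)) & 1) | ((d & (1 & 1)) & c)))
step 2: and_true (→) rewrites ((d & (1 & 1)) & 1) into (d & (1 & 1)), now (a & ((d & (1 & 1)) | ((d & (1 & 1)) & c)))
step 3: absorb_or (→) rewrites ((d & (1 & 1)) | ((d & (1 & 1)) & c)) into (d & (1 & 1)), now (a & (d & (1 & 1)))
step 4: and_idem (→) rewrites (1 & 1) into 1, now (a & (d & 1))
step 5: and_true (→) rewrites (d & 1) into d, reaching cost 3 (bound 3)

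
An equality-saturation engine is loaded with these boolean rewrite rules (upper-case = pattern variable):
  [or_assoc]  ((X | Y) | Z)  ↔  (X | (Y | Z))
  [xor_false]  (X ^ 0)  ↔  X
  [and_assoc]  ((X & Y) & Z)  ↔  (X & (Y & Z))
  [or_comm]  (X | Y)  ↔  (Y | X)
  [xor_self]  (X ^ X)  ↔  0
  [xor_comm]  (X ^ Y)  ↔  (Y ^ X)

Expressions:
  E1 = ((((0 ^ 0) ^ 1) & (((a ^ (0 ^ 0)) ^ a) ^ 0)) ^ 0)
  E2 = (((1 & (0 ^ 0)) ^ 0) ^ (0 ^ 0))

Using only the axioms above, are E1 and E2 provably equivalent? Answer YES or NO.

YES

(1) (((a ^ (0 ^ 0)) ^ a) ^ 0)  =[xor_false →]=  ((a ^ (0 ^ 0)) ^ a)    ⊢ ((((0 ^ 0) ^ 1) & ((a ^ (0 ^ 0)) ^ a)) ^ 0)
(2) (0 ^ 0)  =[xor_false →]=  0    ⊢ (((0 ^ 1) & ((a ^ (0 ^ 0)) ^ a)) ^ 0)
(3) (0 ^ 0)  =[xor_false →]=  0    ⊢ (((0 ^ 1) & ((a ^ 0) ^ a)) ^ 0)
(4) (((0 ^ 1) & ((a ^ 0) ^ a)) ^ 0)  =[xor_false →]=  ((0 ^ 1) & ((a ^ 0) ^ a))
(5) (a ^ 0)  =[xor_false →]=  a    ⊢ ((0 ^ 1) & (a ^ a))
(6) (0 ^ 1)  =[xor_comm →]=  (1 ^ 0)    ⊢ ((1 ^ 0) & (a ^ a))
(7) (1 ^ 0)  =[xor_false →]=  1    ⊢ (1 & (a ^ a))
(8) (a ^ a)  =[xor_self →]=  0    ⊢ (1 & 0)
(9) (1 & 0)  =[xor_false ←]=  ((1 & 0) ^ 0)
(10) 0  =[xor_false ←]=  (0 ^ 0)    ⊢ ((1 & 0) ^ (0 ^ 0))
(11) 0  =[xor_self ←]=  (0 ^ 0)    ⊢ ((1 & (0 ^ 0)) ^ (0 ^ 0))
(12) (1 & (0 ^ 0))  =[xor_false ←]=  ((1 & (0 ^ 0)) ^ 0)    ⊢ E2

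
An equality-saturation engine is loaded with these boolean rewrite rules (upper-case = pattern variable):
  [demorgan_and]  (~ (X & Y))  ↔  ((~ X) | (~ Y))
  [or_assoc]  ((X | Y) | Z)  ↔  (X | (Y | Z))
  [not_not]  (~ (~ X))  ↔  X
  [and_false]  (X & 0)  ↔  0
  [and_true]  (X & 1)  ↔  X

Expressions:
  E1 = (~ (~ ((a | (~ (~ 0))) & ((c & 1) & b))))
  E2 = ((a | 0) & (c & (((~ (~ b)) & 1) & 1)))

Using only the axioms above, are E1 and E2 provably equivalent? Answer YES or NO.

step 1: and_true (→) rewrites (c & 1) into c, now (~ (~ ((a | (~ (~ 0))) & (c & b))))
step 2: not_not (→) rewrites (~ (~ ((a | (~ (~ 0))) & (c & b)))) into ((a | (~ (~ 0))) & (c & b))
step 3: not_not (→) rewrites (~ (~ 0)) into 0, now ((a | 0) & (c & b))
step 4: and_true (←) rewrites b into (b & 1), now ((a | 0) & (c & (b & 1)))
step 5: and_true (←) rewrites b into (b & 1), now ((a | 0) & (c & ((b & 1) & 1)))
step 6: not_not (←) rewrites b into (~ (~ b)), which is E2

YES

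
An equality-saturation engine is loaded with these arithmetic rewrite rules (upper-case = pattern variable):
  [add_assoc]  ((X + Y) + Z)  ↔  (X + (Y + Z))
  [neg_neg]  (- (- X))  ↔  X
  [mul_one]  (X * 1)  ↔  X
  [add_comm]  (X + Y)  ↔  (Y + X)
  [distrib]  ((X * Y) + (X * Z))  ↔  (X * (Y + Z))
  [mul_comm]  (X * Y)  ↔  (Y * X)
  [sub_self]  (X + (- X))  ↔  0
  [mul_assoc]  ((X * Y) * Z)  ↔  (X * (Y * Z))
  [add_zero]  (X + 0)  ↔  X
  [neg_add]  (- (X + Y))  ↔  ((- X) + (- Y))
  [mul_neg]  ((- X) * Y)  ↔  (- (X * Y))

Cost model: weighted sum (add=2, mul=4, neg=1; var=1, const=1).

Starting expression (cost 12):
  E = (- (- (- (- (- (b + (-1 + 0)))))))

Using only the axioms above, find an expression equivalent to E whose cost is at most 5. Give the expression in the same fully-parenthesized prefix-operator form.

step 1: neg_neg (→) rewrites (- (- (- (b + (-1 + 0))))) into (- (b + (-1 + 0))), now (- (- (- (b + (-1 + 0)))))
step 2: add_zero (→) rewrites (-1 + 0) into -1, now (- (- (- (b + -1))))
step 3: neg_neg (→) rewrites (- (- (b + -1))) into (b + -1), reaching cost 5 (bound 5)

(- (b + -1))   [cost 5]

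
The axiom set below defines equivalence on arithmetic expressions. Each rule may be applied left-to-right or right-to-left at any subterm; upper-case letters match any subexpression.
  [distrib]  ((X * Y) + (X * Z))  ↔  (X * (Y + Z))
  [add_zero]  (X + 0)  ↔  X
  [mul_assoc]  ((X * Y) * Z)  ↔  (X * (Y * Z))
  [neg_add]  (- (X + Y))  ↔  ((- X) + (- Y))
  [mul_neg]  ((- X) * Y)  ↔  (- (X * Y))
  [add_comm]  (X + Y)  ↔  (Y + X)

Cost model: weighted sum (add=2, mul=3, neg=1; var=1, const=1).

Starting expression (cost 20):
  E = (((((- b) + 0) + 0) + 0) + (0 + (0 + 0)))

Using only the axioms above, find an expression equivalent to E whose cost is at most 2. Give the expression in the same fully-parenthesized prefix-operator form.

(- b)   [cost 2]

step 1: add_zero (→) rewrites ((- b) + 0) into (- b), now ((((- b) + 0) + 0) + (0 + (0 + 0)))
step 2: add_zero (→) rewrites (0 + 0) into 0, now ((((- b) + 0) + 0) + (0 + 0))
step 3: add_zero (→) rewrites (((- b) + 0) + 0) into ((- b) + 0), now (((- b) + 0) + (0 + 0))
step 4: add_zero (→) rewrites (0 + 0) into 0, now (((- b) + 0) + 0)
step 5: add_zero (→) rewrites (((- b) + 0) + 0) into ((- b) + 0)
step 6: add_zero (→) rewrites ((- b) + 0) into (- b), reaching cost 2 (bound 2)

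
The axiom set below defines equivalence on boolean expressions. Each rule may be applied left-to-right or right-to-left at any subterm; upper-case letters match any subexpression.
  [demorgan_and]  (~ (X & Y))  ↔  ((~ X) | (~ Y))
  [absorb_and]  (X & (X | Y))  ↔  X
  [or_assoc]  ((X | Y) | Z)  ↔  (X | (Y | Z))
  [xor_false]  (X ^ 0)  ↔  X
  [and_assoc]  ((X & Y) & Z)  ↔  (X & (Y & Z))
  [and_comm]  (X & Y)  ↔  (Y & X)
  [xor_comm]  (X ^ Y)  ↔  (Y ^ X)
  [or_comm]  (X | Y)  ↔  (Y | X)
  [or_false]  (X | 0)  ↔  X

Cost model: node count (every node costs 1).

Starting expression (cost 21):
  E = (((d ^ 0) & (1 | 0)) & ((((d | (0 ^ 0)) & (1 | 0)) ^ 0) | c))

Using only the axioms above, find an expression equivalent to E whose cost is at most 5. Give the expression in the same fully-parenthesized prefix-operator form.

(1) (0 ^ 0)  =[xor_false →]=  0    ⊢ (((d ^ 0) & (1 | 0)) & ((((d | 0) & (1 | 0)) ^ 0) | c))
(2) (d ^ 0)  =[xor_false →]=  d    ⊢ ((d & (1 | 0)) & ((((d | 0) & (1 | 0)) ^ 0) | c))
(3) (d | 0)  =[or_false →]=  d    ⊢ ((d & (1 | 0)) & (((d & (1 | 0)) ^ 0) | c))
(4) ((d & (1 | 0)) ^ 0)  =[xor_false →]=  (d & (1 | 0))    ⊢ ((d & (1 | 0)) & ((d & (1 | 0)) | c))
(5) ((d & (1 | 0)) & ((d & (1 | 0)) | c))  =[absorb_and →]=  (d & (1 | 0))    ⊢ cost 5, within 5

(d & (1 | 0))   [cost 5]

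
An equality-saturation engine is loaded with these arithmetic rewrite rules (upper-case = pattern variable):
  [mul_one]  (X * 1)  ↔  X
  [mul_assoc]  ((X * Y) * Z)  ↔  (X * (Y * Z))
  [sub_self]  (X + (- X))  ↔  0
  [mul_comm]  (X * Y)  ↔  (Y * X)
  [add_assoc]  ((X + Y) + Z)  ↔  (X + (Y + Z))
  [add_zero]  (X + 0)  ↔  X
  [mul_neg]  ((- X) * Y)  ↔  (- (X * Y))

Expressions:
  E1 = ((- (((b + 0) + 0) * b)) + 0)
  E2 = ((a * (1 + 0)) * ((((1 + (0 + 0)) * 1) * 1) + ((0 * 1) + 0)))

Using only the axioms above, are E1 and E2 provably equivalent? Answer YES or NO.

Every axiom is a valid identity, so a rewrite proof would force E1 and E2 to agree under every assignment.
At a=0, b=1: E1 = -1 but E2 = 0; they differ, so no derivation exists.

NO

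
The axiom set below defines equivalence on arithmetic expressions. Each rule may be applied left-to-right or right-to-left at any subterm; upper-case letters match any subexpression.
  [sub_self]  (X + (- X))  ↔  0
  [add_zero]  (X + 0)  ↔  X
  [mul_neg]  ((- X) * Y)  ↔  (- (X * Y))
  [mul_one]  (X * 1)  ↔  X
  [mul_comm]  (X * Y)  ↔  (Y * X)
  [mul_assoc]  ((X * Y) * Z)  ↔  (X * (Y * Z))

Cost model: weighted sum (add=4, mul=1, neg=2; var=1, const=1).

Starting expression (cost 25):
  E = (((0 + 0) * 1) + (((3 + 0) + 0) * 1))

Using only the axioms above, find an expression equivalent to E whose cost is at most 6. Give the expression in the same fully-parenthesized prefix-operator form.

(0 + 3)   [cost 6]

1. [mul_one →] (((3 + 0) + 0) * 1)  →  ((3 + 0) + 0);  E = (((0 + 0) * 1) + ((3 + 0) + 0))
2. [mul_one →] ((0 + 0) * 1)  →  (0 + 0);  E = ((0 + 0) + ((3 + 0) + 0))
3. [add_zero →] (0 + 0)  →  0;  E = (0 + ((3 + 0) + 0))
4. [add_zero →] ((3 + 0) + 0)  →  (3 + 0);  E = (0 + (3 + 0))
5. [add_zero →] (3 + 0)  →  3;  cost 6 ≤ 6, done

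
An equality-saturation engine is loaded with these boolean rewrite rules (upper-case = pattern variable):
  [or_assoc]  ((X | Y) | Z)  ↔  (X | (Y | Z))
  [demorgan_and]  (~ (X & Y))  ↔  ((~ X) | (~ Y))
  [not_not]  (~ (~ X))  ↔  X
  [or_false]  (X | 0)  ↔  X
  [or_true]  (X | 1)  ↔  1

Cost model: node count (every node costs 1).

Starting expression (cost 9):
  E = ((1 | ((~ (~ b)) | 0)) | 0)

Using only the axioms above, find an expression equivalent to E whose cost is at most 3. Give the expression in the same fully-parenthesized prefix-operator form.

(1 | b)   [cost 3]

1. [or_false →] ((1 | ((~ (~ b)) | 0)) | 0)  →  (1 | ((~ (~ b)) | 0))
2. [not_not →] (~ (~ b))  →  b;  E = (1 | (b | 0))
3. [or_false →] (b | 0)  →  b;  cost 3 ≤ 3, done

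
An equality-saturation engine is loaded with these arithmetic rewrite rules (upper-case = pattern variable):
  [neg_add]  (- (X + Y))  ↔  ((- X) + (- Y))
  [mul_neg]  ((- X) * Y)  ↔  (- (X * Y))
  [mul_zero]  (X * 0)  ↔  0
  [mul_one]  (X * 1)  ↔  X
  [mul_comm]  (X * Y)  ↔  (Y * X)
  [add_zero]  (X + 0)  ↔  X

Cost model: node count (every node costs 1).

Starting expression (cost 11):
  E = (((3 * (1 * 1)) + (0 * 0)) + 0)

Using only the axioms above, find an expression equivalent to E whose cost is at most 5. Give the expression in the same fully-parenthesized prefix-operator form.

(3 + (0 * 0))   [cost 5]

1. [mul_one →] (1 * 1)  →  1;  E = (((3 * 1) + (0 * 0)) + 0)
2. [mul_one →] (3 * 1)  →  3;  E = ((3 + (0 * 0)) + 0)
3. [add_zero →] ((3 + (0 * 0)) + 0)  →  (3 + (0 * 0));  cost 5 ≤ 5, done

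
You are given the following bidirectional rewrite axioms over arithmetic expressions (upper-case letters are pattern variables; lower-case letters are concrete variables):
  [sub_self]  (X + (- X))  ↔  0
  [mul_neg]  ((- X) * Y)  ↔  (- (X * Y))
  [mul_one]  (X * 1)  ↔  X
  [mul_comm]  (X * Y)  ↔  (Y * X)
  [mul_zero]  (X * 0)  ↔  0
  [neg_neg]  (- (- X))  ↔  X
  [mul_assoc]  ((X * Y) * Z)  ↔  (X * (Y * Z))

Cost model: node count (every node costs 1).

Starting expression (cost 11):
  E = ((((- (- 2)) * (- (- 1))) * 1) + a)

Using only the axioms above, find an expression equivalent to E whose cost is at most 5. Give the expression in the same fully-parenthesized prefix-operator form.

((2 * 1) + a)   [cost 5]

1. [neg_neg →] (- (- 1))  →  1;  E = ((((- (- 2)) * 1) * 1) + a)
2. [mul_one →] ((- (- 2)) * 1)  →  (- (- 2));  E = (((- (- 2)) * 1) + a)
3. [neg_neg →] (- (- 2))  →  2;  cost 5 ≤ 5, done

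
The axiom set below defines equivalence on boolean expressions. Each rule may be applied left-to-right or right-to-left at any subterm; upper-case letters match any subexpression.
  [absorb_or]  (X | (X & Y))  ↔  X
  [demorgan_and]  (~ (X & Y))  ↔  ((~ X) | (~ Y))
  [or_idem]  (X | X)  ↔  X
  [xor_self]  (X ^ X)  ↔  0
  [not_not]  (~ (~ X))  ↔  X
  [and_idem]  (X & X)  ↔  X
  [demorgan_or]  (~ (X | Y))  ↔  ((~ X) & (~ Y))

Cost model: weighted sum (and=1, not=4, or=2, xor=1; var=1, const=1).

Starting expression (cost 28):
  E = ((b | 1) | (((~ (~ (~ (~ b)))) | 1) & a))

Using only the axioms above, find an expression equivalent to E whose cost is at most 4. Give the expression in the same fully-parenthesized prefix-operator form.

(b | 1)   [cost 4]

step 1: not_not (→) rewrites (~ (~ b)) into b, now ((b | 1) | (((~ (~ b)) | 1) & a))
step 2: not_not (→) rewrites (~ (~ b)) into b, now ((b | 1) | ((b | 1) & a))
step 3: absorb_or (→) rewrites ((b | 1) | ((b | 1) & a)) into (b | 1), reaching cost 4 (bound 4)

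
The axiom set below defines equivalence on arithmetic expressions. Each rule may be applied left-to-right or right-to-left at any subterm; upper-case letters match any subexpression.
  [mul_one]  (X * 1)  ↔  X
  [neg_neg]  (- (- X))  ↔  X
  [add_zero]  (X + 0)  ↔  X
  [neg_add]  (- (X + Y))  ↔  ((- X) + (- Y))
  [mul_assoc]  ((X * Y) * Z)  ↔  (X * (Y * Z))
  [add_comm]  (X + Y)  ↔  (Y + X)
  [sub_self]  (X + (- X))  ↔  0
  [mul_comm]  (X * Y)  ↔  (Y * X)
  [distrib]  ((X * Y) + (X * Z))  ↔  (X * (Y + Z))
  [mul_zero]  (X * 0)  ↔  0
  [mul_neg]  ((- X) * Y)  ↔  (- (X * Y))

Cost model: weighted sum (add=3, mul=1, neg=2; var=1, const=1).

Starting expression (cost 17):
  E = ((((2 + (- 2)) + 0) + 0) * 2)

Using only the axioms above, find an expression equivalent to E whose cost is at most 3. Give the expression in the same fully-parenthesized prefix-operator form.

(0 * 2)   [cost 3]

(1) (2 + (- 2))  =[sub_self →]=  0    ⊢ (((0 + 0) + 0) * 2)
(2) (0 + 0)  =[add_zero →]=  0    ⊢ ((0 + 0) * 2)
(3) (0 + 0)  =[add_zero →]=  0    ⊢ cost 3, within 3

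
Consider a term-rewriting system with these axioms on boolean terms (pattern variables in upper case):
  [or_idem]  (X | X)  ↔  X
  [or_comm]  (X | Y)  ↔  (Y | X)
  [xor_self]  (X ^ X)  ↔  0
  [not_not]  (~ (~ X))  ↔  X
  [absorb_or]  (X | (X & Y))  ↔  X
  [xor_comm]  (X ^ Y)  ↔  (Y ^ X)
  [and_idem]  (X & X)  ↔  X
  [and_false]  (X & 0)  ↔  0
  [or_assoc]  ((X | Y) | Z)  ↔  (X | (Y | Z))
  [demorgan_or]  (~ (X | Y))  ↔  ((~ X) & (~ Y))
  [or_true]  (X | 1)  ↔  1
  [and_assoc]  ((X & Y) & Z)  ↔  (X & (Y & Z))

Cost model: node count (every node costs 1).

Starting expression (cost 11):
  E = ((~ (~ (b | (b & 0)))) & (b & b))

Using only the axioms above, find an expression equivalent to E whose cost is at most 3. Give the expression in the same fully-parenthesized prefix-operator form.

(b & b)   [cost 3]

1. [absorb_or →] (b | (b & 0))  →  b;  E = ((~ (~ b)) & (b & b))
2. [and_idem →] (b & b)  →  b;  E = ((~ (~ b)) & b)
3. [not_not →] (~ (~ b))  →  b;  cost 3 ≤ 3, done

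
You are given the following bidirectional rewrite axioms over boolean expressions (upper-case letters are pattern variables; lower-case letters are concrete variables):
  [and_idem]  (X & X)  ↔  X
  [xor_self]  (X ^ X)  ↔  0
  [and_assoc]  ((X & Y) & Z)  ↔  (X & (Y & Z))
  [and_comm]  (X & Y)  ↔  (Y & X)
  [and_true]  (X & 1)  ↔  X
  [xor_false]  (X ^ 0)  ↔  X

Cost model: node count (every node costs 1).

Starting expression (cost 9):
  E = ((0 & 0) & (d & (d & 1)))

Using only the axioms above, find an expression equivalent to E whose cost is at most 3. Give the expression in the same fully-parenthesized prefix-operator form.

(0 & d)   [cost 3]

1. [and_true →] (d & 1)  →  d;  E = ((0 & 0) & (d & d))
2. [and_idem →] (0 & 0)  →  0;  E = (0 & (d & d))
3. [and_idem →] (d & d)  →  d;  cost 3 ≤ 3, done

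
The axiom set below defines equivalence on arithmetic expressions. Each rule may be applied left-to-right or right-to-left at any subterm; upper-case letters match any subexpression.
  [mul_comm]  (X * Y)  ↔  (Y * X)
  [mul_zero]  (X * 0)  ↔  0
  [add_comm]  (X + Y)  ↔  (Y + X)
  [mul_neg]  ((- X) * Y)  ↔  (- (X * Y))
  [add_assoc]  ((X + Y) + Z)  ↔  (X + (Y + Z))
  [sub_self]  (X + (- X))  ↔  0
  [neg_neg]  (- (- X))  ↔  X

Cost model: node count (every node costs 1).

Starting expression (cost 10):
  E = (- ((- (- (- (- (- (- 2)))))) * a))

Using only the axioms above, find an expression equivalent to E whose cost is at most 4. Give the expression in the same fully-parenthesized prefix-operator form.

(1) (- (- 2))  =[neg_neg →]=  2    ⊢ (- ((- (- (- (- 2)))) * a))
(2) (- (- (- (- 2))))  =[neg_neg →]=  (- (- 2))    ⊢ (- ((- (- 2)) * a))
(3) (- (- 2))  =[neg_neg →]=  2    ⊢ cost 4, within 4

(- (2 * a))   [cost 4]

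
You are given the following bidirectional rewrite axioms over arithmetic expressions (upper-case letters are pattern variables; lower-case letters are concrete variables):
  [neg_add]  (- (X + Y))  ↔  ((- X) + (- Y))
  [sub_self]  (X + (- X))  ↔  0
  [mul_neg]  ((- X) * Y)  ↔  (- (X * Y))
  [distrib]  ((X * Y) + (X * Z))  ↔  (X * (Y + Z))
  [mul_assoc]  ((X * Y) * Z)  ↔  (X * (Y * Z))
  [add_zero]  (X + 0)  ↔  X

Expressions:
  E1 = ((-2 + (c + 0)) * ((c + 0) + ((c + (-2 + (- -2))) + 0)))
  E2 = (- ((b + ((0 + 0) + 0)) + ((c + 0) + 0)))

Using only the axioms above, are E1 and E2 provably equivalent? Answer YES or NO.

NO

Every axiom is a valid identity, so a rewrite proof would force E1 and E2 to agree under every assignment.
At b=0, c=1: E1 = -2 but E2 = -1; they differ, so no derivation exists.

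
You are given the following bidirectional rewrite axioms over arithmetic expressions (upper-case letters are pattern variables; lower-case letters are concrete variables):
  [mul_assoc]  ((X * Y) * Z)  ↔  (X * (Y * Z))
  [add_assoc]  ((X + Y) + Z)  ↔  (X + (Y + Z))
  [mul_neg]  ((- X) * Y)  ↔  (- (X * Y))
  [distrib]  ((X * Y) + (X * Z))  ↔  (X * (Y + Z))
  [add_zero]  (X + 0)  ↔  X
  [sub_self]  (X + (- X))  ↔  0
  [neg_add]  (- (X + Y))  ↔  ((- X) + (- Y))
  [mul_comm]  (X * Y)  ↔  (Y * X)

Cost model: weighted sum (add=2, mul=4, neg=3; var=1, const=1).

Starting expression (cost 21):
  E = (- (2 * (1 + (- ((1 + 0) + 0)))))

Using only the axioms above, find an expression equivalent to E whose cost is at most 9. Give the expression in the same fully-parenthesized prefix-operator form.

(1) (1 + 0)  =[add_zero →]=  1    ⊢ (- (2 * (1 + (- (1 + 0)))))
(2) (1 + 0)  =[add_zero →]=  1    ⊢ (- (2 * (1 + (- 1))))
(3) (1 + (- 1))  =[sub_self →]=  0    ⊢ cost 9, within 9

(- (2 * 0))   [cost 9]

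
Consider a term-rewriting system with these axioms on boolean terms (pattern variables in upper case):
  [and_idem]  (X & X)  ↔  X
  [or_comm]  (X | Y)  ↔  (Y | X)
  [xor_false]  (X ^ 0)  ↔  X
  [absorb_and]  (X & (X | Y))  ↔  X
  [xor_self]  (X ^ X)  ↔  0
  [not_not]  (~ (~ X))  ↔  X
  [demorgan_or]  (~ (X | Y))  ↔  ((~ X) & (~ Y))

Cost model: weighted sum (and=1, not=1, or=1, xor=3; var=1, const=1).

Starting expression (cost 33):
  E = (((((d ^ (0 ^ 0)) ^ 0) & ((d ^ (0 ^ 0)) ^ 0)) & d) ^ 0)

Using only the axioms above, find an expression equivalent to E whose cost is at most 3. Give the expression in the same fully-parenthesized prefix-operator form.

step 1: and_idem (→) rewrites (((d ^ (0 ^ 0)) ^ 0) & ((d ^ (0 ^ 0)) ^ 0)) into ((d ^ (0 ^ 0)) ^ 0), now ((((d ^ (0 ^ 0)) ^ 0) & d) ^ 0)
step 2: xor_false (→) rewrites (0 ^ 0) into 0, now ((((d ^ 0) ^ 0) & d) ^ 0)
step 3: xor_false (→) rewrites (d ^ 0) into d, now (((d ^ 0) & d) ^ 0)
step 4: xor_false (→) rewrites (d ^ 0) into d, now ((d & d) ^ 0)
step 5: xor_false (→) rewrites ((d & d) ^ 0) into (d & d), reaching cost 3 (bound 3)

(d & d)   [cost 3]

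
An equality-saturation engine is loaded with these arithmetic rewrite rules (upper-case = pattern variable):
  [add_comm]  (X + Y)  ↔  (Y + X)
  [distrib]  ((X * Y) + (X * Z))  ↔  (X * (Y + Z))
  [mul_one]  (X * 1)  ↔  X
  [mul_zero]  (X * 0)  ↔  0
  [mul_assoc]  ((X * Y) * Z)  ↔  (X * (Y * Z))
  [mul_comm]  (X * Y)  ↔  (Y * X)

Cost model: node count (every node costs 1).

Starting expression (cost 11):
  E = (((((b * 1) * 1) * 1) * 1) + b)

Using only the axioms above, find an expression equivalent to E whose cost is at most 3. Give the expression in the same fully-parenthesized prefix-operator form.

(b + b)   [cost 3]

1. [mul_one →] ((b * 1) * 1)  →  (b * 1);  E = ((((b * 1) * 1) * 1) + b)
2. [mul_one →] (b * 1)  →  b;  E = (((b * 1) * 1) + b)
3. [mul_one →] ((b * 1) * 1)  →  (b * 1);  E = ((b * 1) + b)
4. [mul_one →] (b * 1)  →  b;  cost 3 ≤ 3, done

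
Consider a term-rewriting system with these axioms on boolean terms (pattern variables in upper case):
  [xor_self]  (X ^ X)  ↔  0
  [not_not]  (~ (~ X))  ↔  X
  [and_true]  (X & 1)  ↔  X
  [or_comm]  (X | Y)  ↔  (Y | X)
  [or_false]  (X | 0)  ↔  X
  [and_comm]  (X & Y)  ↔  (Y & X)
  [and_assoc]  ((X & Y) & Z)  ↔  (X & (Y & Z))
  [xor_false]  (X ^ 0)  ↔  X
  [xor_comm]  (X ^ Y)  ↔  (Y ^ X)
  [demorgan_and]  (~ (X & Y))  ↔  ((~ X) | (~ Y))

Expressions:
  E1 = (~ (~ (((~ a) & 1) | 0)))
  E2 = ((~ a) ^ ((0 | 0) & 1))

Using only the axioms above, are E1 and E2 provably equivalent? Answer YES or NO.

step 1: and_true (→) rewrites ((~ a) & 1) into (~ a), now (~ (~ ((~ a) | 0)))
step 2: or_false (→) rewrites ((~ a) | 0) into (~ a), now (~ (~ (~ a)))
step 3: not_not (→) rewrites (~ (~ (~ a))) into (~ a)
step 4: xor_false (←) rewrites (~ a) into ((~ a) ^ 0)
step 5: and_true (←) rewrites 0 into (0 & 1), now ((~ a) ^ (0 & 1))
step 6: or_false (←) rewrites 0 into (0 | 0), which is E2

YES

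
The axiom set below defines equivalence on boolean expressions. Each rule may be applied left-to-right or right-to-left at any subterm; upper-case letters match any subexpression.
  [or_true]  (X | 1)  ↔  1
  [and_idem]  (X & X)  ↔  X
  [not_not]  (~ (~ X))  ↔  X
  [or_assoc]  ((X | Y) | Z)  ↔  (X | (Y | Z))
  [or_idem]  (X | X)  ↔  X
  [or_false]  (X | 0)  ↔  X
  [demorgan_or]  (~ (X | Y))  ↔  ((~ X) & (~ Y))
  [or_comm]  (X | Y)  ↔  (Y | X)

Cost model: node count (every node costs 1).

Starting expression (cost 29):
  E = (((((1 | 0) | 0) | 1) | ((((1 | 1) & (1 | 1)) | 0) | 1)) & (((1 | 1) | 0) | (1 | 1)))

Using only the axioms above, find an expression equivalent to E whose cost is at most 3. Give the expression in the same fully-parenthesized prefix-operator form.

(1) ((1 | 1) & (1 | 1))  =[and_idem →]=  (1 | 1)    ⊢ (((((1 | 0) | 0) | 1) | (((1 | 1) | 0) | 1)) & (((1 | 1) | 0) | (1 | 1)))
(2) (1 | 0)  =[or_false →]=  1    ⊢ ((((1 | 0) | 1) | (((1 | 1) | 0) | 1)) & (((1 | 1) | 0) | (1 | 1)))
(3) (1 | 1)  =[or_idem →]=  1    ⊢ ((((1 | 0) | 1) | ((1 | 0) | 1)) & (((1 | 1) | 0) | (1 | 1)))
(4) ((1 | 1) | 0)  =[or_false →]=  (1 | 1)    ⊢ ((((1 | 0) | 1) | ((1 | 0) | 1)) & ((1 | 1) | (1 | 1)))
(5) (1 | 0)  =[or_comm →]=  (0 | 1)    ⊢ ((((0 | 1) | 1) | ((1 | 0) | 1)) & ((1 | 1) | (1 | 1)))
(6) ((0 | 1) | 1)  =[or_comm →]=  (1 | (0 | 1))    ⊢ (((1 | (0 | 1)) | ((1 | 0) | 1)) & ((1 | 1) | (1 | 1)))
(7) (1 | 0)  =[or_false →]=  1    ⊢ (((1 | (0 | 1)) | (1 | 1)) & ((1 | 1) | (1 | 1)))
(8) (0 | 1)  =[or_true →]=  1    ⊢ (((1 | 1) | (1 | 1)) & ((1 | 1) | (1 | 1)))
(9) (((1 | 1) | (1 | 1)) & ((1 | 1) | (1 | 1)))  =[and_idem →]=  ((1 | 1) | (1 | 1))
(10) ((1 | 1) | (1 | 1))  =[or_idem →]=  (1 | 1)    ⊢ cost 3, within 3

(1 | 1)   [cost 3]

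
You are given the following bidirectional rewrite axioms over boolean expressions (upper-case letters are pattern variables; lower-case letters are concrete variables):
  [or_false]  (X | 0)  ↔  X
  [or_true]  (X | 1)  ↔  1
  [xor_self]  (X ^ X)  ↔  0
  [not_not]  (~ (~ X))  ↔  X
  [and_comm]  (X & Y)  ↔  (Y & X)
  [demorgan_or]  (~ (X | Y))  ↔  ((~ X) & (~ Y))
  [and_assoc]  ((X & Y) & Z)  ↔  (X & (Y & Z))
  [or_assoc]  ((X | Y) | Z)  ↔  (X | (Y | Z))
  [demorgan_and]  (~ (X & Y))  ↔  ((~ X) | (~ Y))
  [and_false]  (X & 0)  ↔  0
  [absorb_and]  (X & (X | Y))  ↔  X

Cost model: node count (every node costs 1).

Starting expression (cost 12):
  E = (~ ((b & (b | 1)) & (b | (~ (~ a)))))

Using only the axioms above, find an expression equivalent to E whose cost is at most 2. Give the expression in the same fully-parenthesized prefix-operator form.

(~ b)   [cost 2]

(1) (b & (b | 1))  =[absorb_and →]=  b    ⊢ (~ (b & (b | (~ (~ a)))))
(2) (~ (~ a))  =[not_not →]=  a    ⊢ (~ (b & (b | a)))
(3) (b & (b | a))  =[absorb_and →]=  b    ⊢ cost 2, within 2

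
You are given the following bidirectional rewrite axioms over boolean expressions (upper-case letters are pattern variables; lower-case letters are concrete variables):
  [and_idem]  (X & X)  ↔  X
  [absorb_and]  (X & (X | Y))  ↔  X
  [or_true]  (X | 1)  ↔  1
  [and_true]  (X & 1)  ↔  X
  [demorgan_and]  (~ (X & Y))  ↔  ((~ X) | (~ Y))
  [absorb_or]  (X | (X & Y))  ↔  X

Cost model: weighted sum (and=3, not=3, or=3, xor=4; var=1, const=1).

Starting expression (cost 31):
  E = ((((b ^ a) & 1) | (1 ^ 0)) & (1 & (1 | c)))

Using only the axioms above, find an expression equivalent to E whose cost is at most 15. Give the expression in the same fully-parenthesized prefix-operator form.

step 1: absorb_and (→) rewrites (1 & (1 | c)) into 1, now ((((b ^ a) & 1) | (1 ^ 0)) & 1)
step 2: and_true (→) rewrites ((((b ^ a) & 1) | (1 ^ 0)) & 1) into (((b ^ a) & 1) | (1 ^ 0))
step 3: and_true (→) rewrites ((b ^ a) & 1) into (b ^ a), reaching cost 15 (bound 15)

((b ^ a) | (1 ^ 0))   [cost 15]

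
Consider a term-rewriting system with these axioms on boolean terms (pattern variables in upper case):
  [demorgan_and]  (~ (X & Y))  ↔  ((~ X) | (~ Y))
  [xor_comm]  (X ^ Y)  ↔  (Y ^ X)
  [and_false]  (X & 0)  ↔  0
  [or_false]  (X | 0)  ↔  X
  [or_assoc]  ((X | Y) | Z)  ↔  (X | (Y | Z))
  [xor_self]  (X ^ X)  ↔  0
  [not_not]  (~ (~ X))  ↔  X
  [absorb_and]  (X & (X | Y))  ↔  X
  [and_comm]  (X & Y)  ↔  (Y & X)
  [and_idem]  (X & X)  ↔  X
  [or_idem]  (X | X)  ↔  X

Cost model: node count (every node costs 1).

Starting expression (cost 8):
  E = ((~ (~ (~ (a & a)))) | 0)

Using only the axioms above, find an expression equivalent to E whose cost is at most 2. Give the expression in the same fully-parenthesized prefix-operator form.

(~ a)   [cost 2]

(1) (a & a)  =[and_idem →]=  a    ⊢ ((~ (~ (~ a))) | 0)
(2) ((~ (~ (~ a))) | 0)  =[or_false →]=  (~ (~ (~ a)))
(3) (~ (~ a))  =[not_not →]=  a    ⊢ cost 2, within 2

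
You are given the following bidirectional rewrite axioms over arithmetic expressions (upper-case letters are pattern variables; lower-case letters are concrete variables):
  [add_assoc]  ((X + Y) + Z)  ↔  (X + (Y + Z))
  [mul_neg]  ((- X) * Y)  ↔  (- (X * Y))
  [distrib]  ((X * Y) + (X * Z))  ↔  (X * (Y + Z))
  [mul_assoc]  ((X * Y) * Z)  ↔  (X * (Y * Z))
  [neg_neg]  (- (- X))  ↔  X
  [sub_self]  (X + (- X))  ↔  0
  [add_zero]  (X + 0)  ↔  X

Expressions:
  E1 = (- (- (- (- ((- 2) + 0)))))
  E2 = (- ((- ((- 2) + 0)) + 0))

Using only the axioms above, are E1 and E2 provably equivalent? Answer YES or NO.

YES

step 1: neg_neg (→) rewrites (- (- (- (- ((- 2) + 0))))) into (- (- ((- 2) + 0)))
step 2: neg_neg (→) rewrites (- (- ((- 2) + 0))) into ((- 2) + 0)
step 3: add_zero (→) rewrites ((- 2) + 0) into (- 2)
step 4: neg_neg (←) rewrites (- 2) into (- (- (- 2)))
step 5: add_zero (←) rewrites (- (- 2)) into ((- (- 2)) + 0), now (- ((- (- 2)) + 0))
step 6: add_zero (←) rewrites (- 2) into ((- 2) + 0), which is E2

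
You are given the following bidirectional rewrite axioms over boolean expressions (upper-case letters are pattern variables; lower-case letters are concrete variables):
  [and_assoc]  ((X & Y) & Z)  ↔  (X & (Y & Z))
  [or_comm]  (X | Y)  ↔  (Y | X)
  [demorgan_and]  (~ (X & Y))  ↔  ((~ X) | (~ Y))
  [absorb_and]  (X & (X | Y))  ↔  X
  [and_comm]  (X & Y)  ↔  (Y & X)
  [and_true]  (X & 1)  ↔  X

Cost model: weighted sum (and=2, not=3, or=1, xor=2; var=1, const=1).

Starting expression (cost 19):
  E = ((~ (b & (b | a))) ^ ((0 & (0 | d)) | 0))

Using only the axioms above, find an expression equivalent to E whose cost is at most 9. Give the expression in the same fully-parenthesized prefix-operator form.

((~ b) ^ (0 | 0))   [cost 9]

step 1: absorb_and (→) rewrites (b & (b | a)) into b, now ((~ b) ^ ((0 & (0 | d)) | 0))
step 2: or_comm (→) rewrites ((0 & (0 | d)) | 0) into (0 | (0 & (0 | d))), now ((~ b) ^ (0 | (0 & (0 | d))))
step 3: absorb_and (→) rewrites (0 & (0 | d)) into 0, reaching cost 9 (bound 9)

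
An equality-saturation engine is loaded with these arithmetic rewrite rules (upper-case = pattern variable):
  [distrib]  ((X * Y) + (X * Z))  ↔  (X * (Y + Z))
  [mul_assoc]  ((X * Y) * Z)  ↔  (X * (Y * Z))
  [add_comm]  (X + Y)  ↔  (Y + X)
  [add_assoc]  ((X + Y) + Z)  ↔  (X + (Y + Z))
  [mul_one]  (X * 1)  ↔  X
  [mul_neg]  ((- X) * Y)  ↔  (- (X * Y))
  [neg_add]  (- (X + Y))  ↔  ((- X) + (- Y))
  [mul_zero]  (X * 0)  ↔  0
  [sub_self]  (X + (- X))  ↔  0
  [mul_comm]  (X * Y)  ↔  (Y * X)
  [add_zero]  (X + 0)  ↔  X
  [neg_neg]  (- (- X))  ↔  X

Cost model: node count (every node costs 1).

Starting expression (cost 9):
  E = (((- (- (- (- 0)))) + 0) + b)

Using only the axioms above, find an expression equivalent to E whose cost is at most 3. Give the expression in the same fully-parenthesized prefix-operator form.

(0 + b)   [cost 3]

step 1: neg_neg (→) rewrites (- (- (- 0))) into (- 0), now (((- (- 0)) + 0) + b)
step 2: neg_neg (→) rewrites (- (- 0)) into 0, now ((0 + 0) + b)
step 3: add_zero (→) rewrites (0 + 0) into 0, reaching cost 3 (bound 3)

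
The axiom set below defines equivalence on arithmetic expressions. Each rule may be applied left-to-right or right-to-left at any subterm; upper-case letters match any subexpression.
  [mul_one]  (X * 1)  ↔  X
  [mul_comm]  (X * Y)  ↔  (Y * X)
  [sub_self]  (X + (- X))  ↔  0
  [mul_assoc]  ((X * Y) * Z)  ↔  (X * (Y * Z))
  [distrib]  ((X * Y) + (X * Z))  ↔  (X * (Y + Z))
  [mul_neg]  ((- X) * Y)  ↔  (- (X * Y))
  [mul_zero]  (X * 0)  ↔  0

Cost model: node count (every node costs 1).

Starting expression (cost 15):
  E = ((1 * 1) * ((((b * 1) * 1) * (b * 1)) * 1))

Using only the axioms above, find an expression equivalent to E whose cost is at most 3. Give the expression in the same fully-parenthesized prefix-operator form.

(b * b)   [cost 3]

(1) (b * 1)  =[mul_one →]=  b    ⊢ ((1 * 1) * (((b * 1) * (b * 1)) * 1))
(2) (b * 1)  =[mul_one →]=  b    ⊢ ((1 * 1) * ((b * (b * 1)) * 1))
(3) (b * 1)  =[mul_one →]=  b    ⊢ ((1 * 1) * ((b * b) * 1))
(4) (1 * 1)  =[mul_one →]=  1    ⊢ (1 * ((b * b) * 1))
(5) (1 * ((b * b) * 1))  =[mul_comm →]=  (((b * b) * 1) * 1)
(6) (((b * b) * 1) * 1)  =[mul_one →]=  ((b * b) * 1)
(7) ((b * b) * 1)  =[mul_one →]=  (b * b)    ⊢ cost 3, within 3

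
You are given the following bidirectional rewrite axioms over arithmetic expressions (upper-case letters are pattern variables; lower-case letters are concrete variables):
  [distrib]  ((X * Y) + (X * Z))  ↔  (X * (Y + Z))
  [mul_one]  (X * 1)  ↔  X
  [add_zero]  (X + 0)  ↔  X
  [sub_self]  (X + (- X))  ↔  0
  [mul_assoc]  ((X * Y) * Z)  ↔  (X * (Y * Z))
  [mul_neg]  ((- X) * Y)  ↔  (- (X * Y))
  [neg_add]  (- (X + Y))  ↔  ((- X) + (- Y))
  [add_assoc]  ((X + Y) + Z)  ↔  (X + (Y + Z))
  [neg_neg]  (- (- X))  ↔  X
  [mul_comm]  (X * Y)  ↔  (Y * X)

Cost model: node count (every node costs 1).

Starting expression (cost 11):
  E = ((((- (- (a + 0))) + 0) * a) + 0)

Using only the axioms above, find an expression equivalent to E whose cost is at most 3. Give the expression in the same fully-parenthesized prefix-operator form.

1. [add_zero →] ((- (- (a + 0))) + 0)  →  (- (- (a + 0)));  E = (((- (- (a + 0))) * a) + 0)
2. [add_zero →] (((- (- (a + 0))) * a) + 0)  →  ((- (- (a + 0))) * a)
3. [add_zero →] (a + 0)  →  a;  E = ((- (- a)) * a)
4. [neg_neg →] (- (- a))  →  a;  cost 3 ≤ 3, done

(a * a)   [cost 3]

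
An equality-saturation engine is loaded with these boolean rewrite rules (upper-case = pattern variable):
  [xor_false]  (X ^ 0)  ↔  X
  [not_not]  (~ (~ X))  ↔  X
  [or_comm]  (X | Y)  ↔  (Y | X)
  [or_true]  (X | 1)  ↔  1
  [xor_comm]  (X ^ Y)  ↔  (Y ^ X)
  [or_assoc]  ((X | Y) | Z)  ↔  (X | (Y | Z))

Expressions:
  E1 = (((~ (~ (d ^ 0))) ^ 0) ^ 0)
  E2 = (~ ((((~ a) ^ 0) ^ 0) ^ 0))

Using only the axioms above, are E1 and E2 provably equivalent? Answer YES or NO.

NO

Every axiom is a valid identity, so a rewrite proof would force E1 and E2 to agree under every assignment.
At a=0, d=1: E1 = 1 but E2 = 0; they differ, so no derivation exists.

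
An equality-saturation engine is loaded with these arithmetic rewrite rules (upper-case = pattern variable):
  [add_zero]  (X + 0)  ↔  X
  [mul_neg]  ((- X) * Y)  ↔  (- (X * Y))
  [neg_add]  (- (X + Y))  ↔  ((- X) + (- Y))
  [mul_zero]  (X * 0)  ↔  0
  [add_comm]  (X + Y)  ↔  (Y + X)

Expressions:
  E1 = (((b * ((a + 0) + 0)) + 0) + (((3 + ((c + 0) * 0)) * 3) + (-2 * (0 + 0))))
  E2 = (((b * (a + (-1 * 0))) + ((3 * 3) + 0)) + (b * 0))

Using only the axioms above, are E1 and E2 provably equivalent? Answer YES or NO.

YES

step 1: add_zero (→) rewrites (c + 0) into c, now (((b * ((a + 0) + 0)) + 0) + (((3 + (c * 0)) * 3) + (-2 * (0 + 0))))
step 2: add_zero (→) rewrites (0 + 0) into 0, now (((b * ((a + 0) + 0)) + 0) + (((3 + (c * 0)) * 3) + (-2 * 0)))
step 3: add_zero (→) rewrites (a + 0) into a, now (((b * (a + 0)) + 0) + (((3 + (c * 0)) * 3) + (-2 * 0)))
step 4: add_zero (→) rewrites (a + 0) into a, now (((b * a) + 0) + (((3 + (c * 0)) * 3) + (-2 * 0)))
step 5: mul_zero (→) rewrites (-2 * 0) into 0, now (((b * a) + 0) + (((3 + (c * 0)) * 3) + 0))
step 6: mul_zero (→) rewrites (c * 0) into 0, now (((b * a) + 0) + (((3 + 0) * 3) + 0))
step 7: add_zero (→) rewrites (3 + 0) into 3, now (((b * a) + 0) + ((3 * 3) + 0))
step 8: add_zero (→) rewrites ((b * a) + 0) into (b * a), now ((b * a) + ((3 * 3) + 0))
step 9: add_zero (→) rewrites ((3 * 3) + 0) into (3 * 3), now ((b * a) + (3 * 3))
step 10: add_zero (←) rewrites ((b * a) + (3 * 3)) into (((b * a) + (3 * 3)) + 0)
step 11: mul_zero (←) rewrites 0 into (b * 0), now (((b * a) + (3 * 3)) + (b * 0))
step 12: add_zero (←) rewrites (3 * 3) into ((3 * 3) + 0), now (((b * a) + ((3 * 3) + 0)) + (b * 0))
step 13: add_zero (←) rewrites a into (a + 0), now (((b * (a + 0)) + ((3 * 3) + 0)) + (b * 0))
step 14: mul_zero (←) rewrites 0 into (-1 * 0), which is E2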